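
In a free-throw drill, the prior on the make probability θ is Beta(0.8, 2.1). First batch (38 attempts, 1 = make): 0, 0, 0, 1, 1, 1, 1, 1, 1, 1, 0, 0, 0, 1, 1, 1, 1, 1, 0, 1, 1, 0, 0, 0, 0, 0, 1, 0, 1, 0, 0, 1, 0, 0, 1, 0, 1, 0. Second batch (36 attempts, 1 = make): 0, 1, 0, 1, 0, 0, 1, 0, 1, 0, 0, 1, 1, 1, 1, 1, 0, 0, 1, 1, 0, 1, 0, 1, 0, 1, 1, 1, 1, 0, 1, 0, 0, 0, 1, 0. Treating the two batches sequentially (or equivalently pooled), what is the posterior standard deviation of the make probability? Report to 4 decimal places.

The Beta prior is conjugate to a Binomial/Bernoulli likelihood; the update adds successes to α and failures to β.
After batch 1: Beta(0.8+19, 2.1+19) = Beta(19.8, 21.1).
After batch 2: Beta(19.8+19, 21.1+17) = Beta(38.8, 38.1).
Var = αβ/((α+β)²(α+β+1)) = 38.8·38.1/(76.9²·77.9) = 0.00320898; SD = √0.00320898 = 0.0566.

0.0566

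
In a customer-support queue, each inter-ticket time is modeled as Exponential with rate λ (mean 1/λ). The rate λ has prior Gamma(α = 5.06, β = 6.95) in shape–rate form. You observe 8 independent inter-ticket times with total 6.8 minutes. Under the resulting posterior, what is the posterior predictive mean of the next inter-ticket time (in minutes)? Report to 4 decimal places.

With a Gamma(shape α, rate β) prior on the exponential rate λ, the posterior after n observations with total T = Σxᵢ is Gamma(α+n, β+T).
Posterior: Gamma(5.06+8, 6.95+6.8) = Gamma(13.06, 13.75).
The predictive distribution for the next observation is Lomax; its mean is β/(α−1) = 13.75/12.06 = 1.1401.

1.1401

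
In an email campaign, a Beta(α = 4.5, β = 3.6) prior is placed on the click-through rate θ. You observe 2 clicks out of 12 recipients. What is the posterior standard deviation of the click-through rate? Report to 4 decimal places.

The Beta prior is conjugate to a Binomial/Bernoulli likelihood; the update adds successes to α and failures to β.
Posterior: Beta(α+k, β+n−k) = Beta(4.5+2, 3.6+10) = Beta(6.5, 13.6).
Var = αβ/((α+β)²(α+β+1)) = 6.5·13.6/(20.1²·21.1) = 0.01036997; SD = √0.01036997 = 0.1018.

0.1018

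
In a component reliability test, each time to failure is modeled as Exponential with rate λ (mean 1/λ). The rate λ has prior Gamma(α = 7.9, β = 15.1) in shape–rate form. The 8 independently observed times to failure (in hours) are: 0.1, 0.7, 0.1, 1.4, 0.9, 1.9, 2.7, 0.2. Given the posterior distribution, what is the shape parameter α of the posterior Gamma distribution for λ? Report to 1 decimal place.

With a Gamma(shape α, rate β) prior on the exponential rate λ, the posterior after n observations with total T = Σxᵢ is Gamma(α+n, β+T).
Sum of observations T = 8.0 hours; n = 8.
Posterior: Gamma(7.9+8, 15.1+8.0) = Gamma(15.9, 23.1).
Posterior α = 15.9.

15.9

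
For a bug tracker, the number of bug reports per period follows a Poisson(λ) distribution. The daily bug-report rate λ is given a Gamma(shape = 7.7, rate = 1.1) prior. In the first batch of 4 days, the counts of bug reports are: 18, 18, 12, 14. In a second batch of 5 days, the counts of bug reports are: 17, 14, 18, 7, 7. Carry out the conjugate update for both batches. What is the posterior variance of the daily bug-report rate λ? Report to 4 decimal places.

With a Gamma(shape α, rate β) prior, the Poisson likelihood is conjugate: the posterior is Gamma(α + ΣXᵢ, β + n).
Batch 1: sum of counts S = 62 over n = 4 days.
After batch 1: Gamma(α+S, β+n) = Gamma(7.7+62, 1.1+4) = Gamma(69.7, 5.1).
Batch 2: sum of counts S = 63 over n = 5 days.
After batch 2: Gamma(α+S, β+n) = Gamma(69.7+63, 5.1+5) = Gamma(132.7, 10.1).
Var = α/β² = 132.7/10.1² = 1.3009.

1.3009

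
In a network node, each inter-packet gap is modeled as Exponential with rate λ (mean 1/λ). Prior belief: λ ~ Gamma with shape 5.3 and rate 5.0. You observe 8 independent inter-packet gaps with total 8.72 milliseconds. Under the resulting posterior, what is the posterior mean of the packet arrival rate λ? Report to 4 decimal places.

With a Gamma(shape α, rate β) prior on the exponential rate λ, the posterior after n observations with total T = Σxᵢ is Gamma(α+n, β+T).
Posterior: Gamma(5.3+8, 5.0+8.72) = Gamma(13.3, 13.72).
Posterior mean of λ = α/β = 13.3/13.72 = 0.9694.

0.9694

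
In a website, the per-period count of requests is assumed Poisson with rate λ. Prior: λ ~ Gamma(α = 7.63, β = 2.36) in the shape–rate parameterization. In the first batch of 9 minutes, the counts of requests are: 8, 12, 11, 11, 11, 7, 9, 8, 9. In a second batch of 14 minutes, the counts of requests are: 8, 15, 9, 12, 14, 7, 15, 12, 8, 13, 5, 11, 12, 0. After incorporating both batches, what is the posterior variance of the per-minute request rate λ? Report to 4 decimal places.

0.3648

With a Gamma(shape α, rate β) prior, the Poisson likelihood is conjugate: the posterior is Gamma(α + ΣXᵢ, β + n).
Batch 1: sum of counts S = 86 over n = 9 minutes.
After batch 1: Gamma(α+S, β+n) = Gamma(7.63+86, 2.36+9) = Gamma(93.63, 11.36).
Batch 2: sum of counts S = 141 over n = 14 minutes.
After batch 2: Gamma(α+S, β+n) = Gamma(93.63+141, 11.36+14) = Gamma(234.63, 25.36).
Var = α/β² = 234.63/25.36² = 0.3648.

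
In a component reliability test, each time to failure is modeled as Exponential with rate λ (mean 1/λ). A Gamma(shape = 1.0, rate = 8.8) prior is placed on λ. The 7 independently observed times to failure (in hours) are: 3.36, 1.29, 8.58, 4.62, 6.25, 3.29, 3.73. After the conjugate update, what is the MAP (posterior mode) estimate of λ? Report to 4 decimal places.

With a Gamma(shape α, rate β) prior on the exponential rate λ, the posterior after n observations with total T = Σxᵢ is Gamma(α+n, β+T).
Sum of observations T = 31.12 hours; n = 7.
Posterior: Gamma(1.0+7, 8.8+31.12) = Gamma(8.0, 39.92).
Mode = (α−1)/β = 0.1754.

0.1754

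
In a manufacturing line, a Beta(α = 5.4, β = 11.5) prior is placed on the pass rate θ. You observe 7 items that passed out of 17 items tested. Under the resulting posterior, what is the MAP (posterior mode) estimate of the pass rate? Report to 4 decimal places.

The Beta prior is conjugate to a Binomial/Bernoulli likelihood; the update adds successes to α and failures to β.
Posterior: Beta(α+k, β+n−k) = Beta(5.4+7, 11.5+10) = Beta(12.4, 21.5).
Mode of Beta(a,b) for a,b>1 is (a−1)/(a+b−2) = 11.4/31.9 = 0.3574.

0.3574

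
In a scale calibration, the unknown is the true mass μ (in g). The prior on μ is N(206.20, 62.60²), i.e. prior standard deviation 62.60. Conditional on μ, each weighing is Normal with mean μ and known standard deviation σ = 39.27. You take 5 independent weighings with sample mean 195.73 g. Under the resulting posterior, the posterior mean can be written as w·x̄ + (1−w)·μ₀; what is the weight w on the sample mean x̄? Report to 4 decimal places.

0.9270

For Normal data with known variance σ², a Normal(μ₀, σ₀²) prior on μ is conjugate. Posterior precision = 1/σ₀² + n/σ²; posterior mean is the precision-weighted average of μ₀ and x̄.
σ₀² = 62.60² = 3918.76, σ² = 39.27² = 1542.1329. Prior precision 1/σ₀² = 1/3918.76; data precision n/σ² = 5/1542.1329.
w = (n/σ²)/(1/σ₀² + n/σ²) = n·σ₀²/(σ² + n·σ₀²) = 5·3918.76/(1542.1329 + 5·3918.76) = 19593.8/21135.9329 = 0.9270.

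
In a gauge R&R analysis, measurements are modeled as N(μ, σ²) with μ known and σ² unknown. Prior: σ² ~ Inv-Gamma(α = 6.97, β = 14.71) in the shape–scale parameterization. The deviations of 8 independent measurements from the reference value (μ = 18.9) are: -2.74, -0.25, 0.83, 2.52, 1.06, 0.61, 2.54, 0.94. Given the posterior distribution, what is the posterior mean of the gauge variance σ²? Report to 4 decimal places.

2.6510

With known mean μ and an Inverse-Gamma(α, β) prior on σ², the Normal likelihood is conjugate: posterior is Inv-Gamma(α + n/2, β + Σ(xᵢ−μ)²/2).
Σ(xᵢ−μ)² = (-2.74)² + (-0.25)² + (0.83)² + (2.52)² + (1.06)² + (0.61)² + (2.54)² + (0.94)² = 23.4403.
Posterior: Inv-Gamma(6.97 + 8/2, 14.71 + 23.4403/2) = Inv-Gamma(10.97, 26.43015).
E[σ²|data] = β/(α−1) = 26.43015/9.97 = 2.6510.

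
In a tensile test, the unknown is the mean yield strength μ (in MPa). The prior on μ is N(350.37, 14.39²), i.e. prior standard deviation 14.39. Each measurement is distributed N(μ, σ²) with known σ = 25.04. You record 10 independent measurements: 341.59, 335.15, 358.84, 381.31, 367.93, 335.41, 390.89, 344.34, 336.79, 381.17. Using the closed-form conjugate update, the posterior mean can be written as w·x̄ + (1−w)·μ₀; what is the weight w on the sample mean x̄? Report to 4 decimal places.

0.7676

For Normal data with known variance σ², a Normal(μ₀, σ₀²) prior on μ is conjugate. Posterior precision = 1/σ₀² + n/σ²; posterior mean is the precision-weighted average of μ₀ and x̄.
σ₀² = 14.39² = 207.0721, σ² = 25.04² = 627.0016. Prior precision 1/σ₀² = 1/207.0721; data precision n/σ² = 10/627.0016.
w = (n/σ²)/(1/σ₀² + n/σ²) = n·σ₀²/(σ² + n·σ₀²) = 10·207.0721/(627.0016 + 10·207.0721) = 2070.721/2697.7226 = 0.7676.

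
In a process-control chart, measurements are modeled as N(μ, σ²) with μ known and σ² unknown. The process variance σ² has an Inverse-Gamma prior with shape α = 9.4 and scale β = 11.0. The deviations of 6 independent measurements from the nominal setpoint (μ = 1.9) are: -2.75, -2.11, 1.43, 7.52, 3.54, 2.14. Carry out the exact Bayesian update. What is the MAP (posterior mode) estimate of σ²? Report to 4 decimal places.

4.0941

With known mean μ and an Inverse-Gamma(α, β) prior on σ², the Normal likelihood is conjugate: posterior is Inv-Gamma(α + n/2, β + Σ(xᵢ−μ)²/2).
Σ(xᵢ−μ)² = (-2.75)² + (-2.11)² + (1.43)² + (7.52)² + (3.54)² + (2.14)² = 87.7211.
Posterior: Inv-Gamma(9.4 + 6/2, 11.0 + 87.7211/2) = Inv-Gamma(12.40, 54.86055).
Mode = β/(α+1) = 54.86055/13.40 = 4.0941.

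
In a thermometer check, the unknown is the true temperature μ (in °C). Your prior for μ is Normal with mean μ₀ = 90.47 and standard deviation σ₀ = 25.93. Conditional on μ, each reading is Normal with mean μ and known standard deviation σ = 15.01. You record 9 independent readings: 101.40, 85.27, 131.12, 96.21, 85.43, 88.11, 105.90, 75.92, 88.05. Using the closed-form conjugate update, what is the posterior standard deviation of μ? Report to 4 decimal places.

4.9127

For Normal data with known variance σ², a Normal(μ₀, σ₀²) prior on μ is conjugate. Posterior precision = 1/σ₀² + n/σ²; posterior mean is the precision-weighted average of μ₀ and x̄.
σ₀² = 25.93² = 672.3649, σ² = 15.01² = 225.3001; σ² + n·σ₀² = 225.3001 + 9·672.3649 = 6276.5842.
Posterior precision = 1/σ₀² + n/σ² = 1/672.3649 + 9/225.3001 = (σ² + n·σ₀²)/(σ₀²σ²) = 6276.5842/(672.3649·225.3001); posterior variance σₙ² = σ₀²σ²/(σ² + n·σ₀²) = 672.3649·225.3001/6276.5842 = 24.134764.
Posterior SD = √σₙ² = √(672.3649·225.3001/6276.5842) = 4.9127.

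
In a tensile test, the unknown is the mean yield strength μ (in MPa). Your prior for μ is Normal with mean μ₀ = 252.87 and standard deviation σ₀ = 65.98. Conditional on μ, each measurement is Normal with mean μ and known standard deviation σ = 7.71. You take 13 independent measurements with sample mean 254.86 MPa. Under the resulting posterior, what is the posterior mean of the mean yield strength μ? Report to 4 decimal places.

For Normal data with known variance σ², a Normal(μ₀, σ₀²) prior on μ is conjugate. Posterior precision = 1/σ₀² + n/σ²; posterior mean is the precision-weighted average of μ₀ and x̄.
n·x̄ = 13·254.86 = 3313.18.
σ₀² = 65.98² = 4353.3604, σ² = 7.71² = 59.4441; σ² + n·σ₀² = 59.4441 + 13·4353.3604 = 56653.1293.
Posterior mean = (μ₀/σ₀² + n·x̄/σ²)/(1/σ₀² + n/σ²) = (σ²·μ₀ + σ₀²·n·x̄)/(σ² + n·σ₀²) = (59.4441·252.87 + 4353.3604·3313.18)/56653.1293 = 14438498.239639/56653.1293 = 254.8579.

254.8579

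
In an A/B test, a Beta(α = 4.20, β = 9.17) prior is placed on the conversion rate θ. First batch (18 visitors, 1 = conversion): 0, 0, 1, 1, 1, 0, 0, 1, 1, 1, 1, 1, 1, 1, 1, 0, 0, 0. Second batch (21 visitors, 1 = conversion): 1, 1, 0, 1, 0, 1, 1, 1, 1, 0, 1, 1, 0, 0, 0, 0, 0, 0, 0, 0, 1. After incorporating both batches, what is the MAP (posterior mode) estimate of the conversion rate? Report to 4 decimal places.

0.4804

The Beta prior is conjugate to a Binomial/Bernoulli likelihood; the update adds successes to α and failures to β.
After batch 1: Beta(4.20+11, 9.17+7) = Beta(15.20, 16.17).
After batch 2: Beta(15.20+10, 16.17+11) = Beta(25.20, 27.17).
Mode of Beta(a,b) for a,b>1 is (a−1)/(a+b−2) = 24.20/50.37 = 0.4804.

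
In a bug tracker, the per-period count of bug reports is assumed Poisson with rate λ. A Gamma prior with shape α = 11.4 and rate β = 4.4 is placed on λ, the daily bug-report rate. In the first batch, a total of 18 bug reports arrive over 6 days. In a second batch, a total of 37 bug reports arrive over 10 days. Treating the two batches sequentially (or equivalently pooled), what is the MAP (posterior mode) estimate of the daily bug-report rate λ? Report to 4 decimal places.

3.2059

With a Gamma(shape α, rate β) prior, the Poisson likelihood is conjugate: the posterior is Gamma(α + ΣXᵢ, β + n).
After batch 1: Gamma(α+S, β+n) = Gamma(11.4+18, 4.4+6) = Gamma(29.4, 10.4).
After batch 2: Gamma(α+S, β+n) = Gamma(29.4+37, 10.4+10) = Gamma(66.4, 20.4).
Mode of Gamma(α,β) for α≥1 is (α−1)/β = 65.4/20.4 = 3.2059.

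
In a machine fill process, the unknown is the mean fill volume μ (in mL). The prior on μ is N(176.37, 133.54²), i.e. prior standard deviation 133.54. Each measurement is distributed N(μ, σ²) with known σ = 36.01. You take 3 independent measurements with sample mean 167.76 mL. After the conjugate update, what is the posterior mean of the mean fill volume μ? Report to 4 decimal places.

167.9638

For Normal data with known variance σ², a Normal(μ₀, σ₀²) prior on μ is conjugate. Posterior precision = 1/σ₀² + n/σ²; posterior mean is the precision-weighted average of μ₀ and x̄.
n·x̄ = 3·167.76 = 503.28.
σ₀² = 133.54² = 17832.9316, σ² = 36.01² = 1296.7201; σ² + n·σ₀² = 1296.7201 + 3·17832.9316 = 54795.5149.
Posterior mean = (μ₀/σ₀² + n·x̄/σ²)/(1/σ₀² + n/σ²) = (σ²·μ₀ + σ₀²·n·x̄)/(σ² + n·σ₀²) = (1296.7201·176.37 + 17832.9316·503.28)/54795.5149 = 9203660.339685/54795.5149 = 167.9638.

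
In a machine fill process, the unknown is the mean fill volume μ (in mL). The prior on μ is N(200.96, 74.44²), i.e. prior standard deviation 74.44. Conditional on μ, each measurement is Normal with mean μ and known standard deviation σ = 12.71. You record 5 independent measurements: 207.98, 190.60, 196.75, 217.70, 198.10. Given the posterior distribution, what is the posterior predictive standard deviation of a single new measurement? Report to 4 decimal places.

For Normal data with known variance σ², a Normal(μ₀, σ₀²) prior on μ is conjugate. Posterior precision = 1/σ₀² + n/σ²; posterior mean is the precision-weighted average of μ₀ and x̄.
σ₀² = 74.44² = 5541.3136, σ² = 12.71² = 161.5441; σ² + n·σ₀² = 161.5441 + 5·5541.3136 = 27868.1121.
Posterior precision = 1/σ₀² + n/σ² = 1/5541.3136 + 5/161.5441 = (σ² + n·σ₀²)/(σ₀²σ²) = 27868.1121/(5541.3136·161.5441); posterior variance σₙ² = σ₀²σ²/(σ² + n·σ₀²) = 5541.3136·161.5441/27868.1121 = 32.121534.
Predictive variance for one new observation = σₙ² + σ² = 5541.3136·161.5441/27868.1121 + 161.5441 = σ²·(σ₀² + 27868.1121)/27868.1121 = 161.5441·33409.4257/27868.1121 = 193.665634; SD = √(161.5441·33409.4257/27868.1121) = 13.9164.

13.9164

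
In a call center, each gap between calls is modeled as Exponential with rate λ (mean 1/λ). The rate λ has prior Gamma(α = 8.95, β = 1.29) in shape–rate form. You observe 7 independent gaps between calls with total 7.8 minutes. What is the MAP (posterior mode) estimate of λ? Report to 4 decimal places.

With a Gamma(shape α, rate β) prior on the exponential rate λ, the posterior after n observations with total T = Σxᵢ is Gamma(α+n, β+T).
Posterior: Gamma(8.95+7, 1.29+7.8) = Gamma(15.95, 9.09).
Mode = (α−1)/β = 1.6447.

1.6447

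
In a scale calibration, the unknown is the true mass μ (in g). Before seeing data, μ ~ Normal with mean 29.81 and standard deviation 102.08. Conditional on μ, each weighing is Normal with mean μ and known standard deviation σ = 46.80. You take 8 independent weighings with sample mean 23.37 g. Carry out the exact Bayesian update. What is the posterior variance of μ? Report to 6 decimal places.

266.770954

For Normal data with known variance σ², a Normal(μ₀, σ₀²) prior on μ is conjugate. Posterior precision = 1/σ₀² + n/σ²; posterior mean is the precision-weighted average of μ₀ and x̄.
σ₀² = 102.08² = 10420.3264, σ² = 46.80² = 2190.24; σ² + n·σ₀² = 2190.24 + 8·10420.3264 = 85552.8512.
Posterior precision = 1/σ₀² + n/σ² = 1/10420.3264 + 8/2190.24 = (σ² + n·σ₀²)/(σ₀²σ²) = 85552.8512/(10420.3264·2190.24); posterior variance σₙ² = σ₀²σ²/(σ² + n·σ₀²) = 10420.3264·2190.24/85552.8512 = 266.770954.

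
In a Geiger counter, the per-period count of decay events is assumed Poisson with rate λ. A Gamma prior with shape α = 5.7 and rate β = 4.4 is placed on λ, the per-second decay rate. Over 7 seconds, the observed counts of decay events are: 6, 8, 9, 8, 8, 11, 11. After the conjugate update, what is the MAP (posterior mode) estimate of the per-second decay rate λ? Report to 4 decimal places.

5.7632

With a Gamma(shape α, rate β) prior, the Poisson likelihood is conjugate: the posterior is Gamma(α + ΣXᵢ, β + n).
Sum of counts S = 61 over n = 7 seconds.
Posterior: Gamma(α+S, β+n) = Gamma(5.7+61, 4.4+7) = Gamma(66.7, 11.4).
Mode of Gamma(α,β) for α≥1 is (α−1)/β = 65.7/11.4 = 5.7632.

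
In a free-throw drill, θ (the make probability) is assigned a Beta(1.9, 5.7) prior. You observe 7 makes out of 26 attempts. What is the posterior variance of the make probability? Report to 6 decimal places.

0.005628

The Beta prior is conjugate to a Binomial/Bernoulli likelihood; the update adds successes to α and failures to β.
Posterior: Beta(α+k, β+n−k) = Beta(1.9+7, 5.7+19) = Beta(8.9, 24.7).
Var = αβ/((α+β)²(α+β+1)) = 8.9·24.7/(33.6²·34.6) = 0.005628.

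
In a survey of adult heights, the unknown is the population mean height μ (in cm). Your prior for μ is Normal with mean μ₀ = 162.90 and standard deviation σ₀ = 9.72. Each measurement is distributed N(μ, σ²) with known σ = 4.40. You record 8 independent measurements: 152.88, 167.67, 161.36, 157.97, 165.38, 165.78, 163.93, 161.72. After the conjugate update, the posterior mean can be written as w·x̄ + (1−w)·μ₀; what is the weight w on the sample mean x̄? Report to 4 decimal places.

For Normal data with known variance σ², a Normal(μ₀, σ₀²) prior on μ is conjugate. Posterior precision = 1/σ₀² + n/σ²; posterior mean is the precision-weighted average of μ₀ and x̄.
σ₀² = 9.72² = 94.4784, σ² = 4.40² = 19.36. Prior precision 1/σ₀² = 1/94.4784; data precision n/σ² = 8/19.36.
w = (n/σ²)/(1/σ₀² + n/σ²) = n·σ₀²/(σ² + n·σ₀²) = 8·94.4784/(19.36 + 8·94.4784) = 755.8272/775.1872 = 0.9750.

0.9750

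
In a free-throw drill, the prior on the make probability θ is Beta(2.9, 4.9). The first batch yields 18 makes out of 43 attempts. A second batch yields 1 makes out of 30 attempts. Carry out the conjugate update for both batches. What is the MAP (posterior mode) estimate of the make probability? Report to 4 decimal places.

0.2652

The Beta prior is conjugate to a Binomial/Bernoulli likelihood; the update adds successes to α and failures to β.
After batch 1: Beta(2.9+18, 4.9+25) = Beta(20.9, 29.9).
After batch 2: Beta(20.9+1, 29.9+29) = Beta(21.9, 58.9).
Mode of Beta(a,b) for a,b>1 is (a−1)/(a+b−2) = 20.9/78.8 = 0.2652.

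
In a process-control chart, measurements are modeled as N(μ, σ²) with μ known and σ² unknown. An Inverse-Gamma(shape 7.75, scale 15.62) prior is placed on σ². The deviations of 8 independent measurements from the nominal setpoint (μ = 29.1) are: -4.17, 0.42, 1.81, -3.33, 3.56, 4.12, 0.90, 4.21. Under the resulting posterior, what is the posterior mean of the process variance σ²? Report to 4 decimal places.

5.1792

With known mean μ and an Inverse-Gamma(α, β) prior on σ², the Normal likelihood is conjugate: posterior is Inv-Gamma(α + n/2, β + Σ(xᵢ−μ)²/2).
Σ(xᵢ−μ)² = (-4.17)² + (0.42)² + (1.81)² + (-3.33)² + (3.56)² + (4.12)² + (0.90)² + (4.21)² = 80.1124.
Posterior: Inv-Gamma(7.75 + 8/2, 15.62 + 80.1124/2) = Inv-Gamma(11.75, 55.67620).
E[σ²|data] = β/(α−1) = 55.67620/10.75 = 5.1792.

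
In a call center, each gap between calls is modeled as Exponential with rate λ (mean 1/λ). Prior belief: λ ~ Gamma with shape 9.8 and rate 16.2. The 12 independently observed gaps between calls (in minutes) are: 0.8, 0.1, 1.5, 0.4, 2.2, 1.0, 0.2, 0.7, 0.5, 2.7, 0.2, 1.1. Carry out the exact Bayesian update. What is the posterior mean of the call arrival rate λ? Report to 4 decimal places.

With a Gamma(shape α, rate β) prior on the exponential rate λ, the posterior after n observations with total T = Σxᵢ is Gamma(α+n, β+T).
Sum of observations T = 11.4 minutes; n = 12.
Posterior: Gamma(9.8+12, 16.2+11.4) = Gamma(21.8, 27.6).
Posterior mean of λ = α/β = 21.8/27.6 = 0.7899.

0.7899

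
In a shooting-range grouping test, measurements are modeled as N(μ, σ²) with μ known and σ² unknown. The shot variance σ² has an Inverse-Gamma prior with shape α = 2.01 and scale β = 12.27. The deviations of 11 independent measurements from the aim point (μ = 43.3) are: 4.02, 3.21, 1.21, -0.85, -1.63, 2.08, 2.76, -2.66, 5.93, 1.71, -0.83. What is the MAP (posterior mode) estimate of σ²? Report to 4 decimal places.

With known mean μ and an Inverse-Gamma(α, β) prior on σ², the Normal likelihood is conjugate: posterior is Inv-Gamma(α + n/2, β + Σ(xᵢ−μ)²/2).
Σ(xᵢ−μ)² = (4.02)² + (3.21)² + (1.21)² + (-0.85)² + (-1.63)² + (2.08)² + (2.76)² + (-2.66)² + (5.93)² + (1.71)² + (-0.83)² = 89.1055.
Posterior: Inv-Gamma(2.01 + 11/2, 12.27 + 89.1055/2) = Inv-Gamma(7.51, 56.82275).
Mode = β/(α+1) = 56.82275/8.51 = 6.6772.

6.6772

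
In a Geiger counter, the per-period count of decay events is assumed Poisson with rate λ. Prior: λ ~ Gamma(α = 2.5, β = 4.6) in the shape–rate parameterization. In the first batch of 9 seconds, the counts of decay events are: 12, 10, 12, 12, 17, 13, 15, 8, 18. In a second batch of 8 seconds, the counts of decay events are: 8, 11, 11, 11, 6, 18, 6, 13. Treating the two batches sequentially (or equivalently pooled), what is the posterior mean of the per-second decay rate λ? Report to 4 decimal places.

With a Gamma(shape α, rate β) prior, the Poisson likelihood is conjugate: the posterior is Gamma(α + ΣXᵢ, β + n).
Batch 1: sum of counts S = 117 over n = 9 seconds.
After batch 1: Gamma(α+S, β+n) = Gamma(2.5+117, 4.6+9) = Gamma(119.5, 13.6).
Batch 2: sum of counts S = 84 over n = 8 seconds.
After batch 2: Gamma(α+S, β+n) = Gamma(119.5+84, 13.6+8) = Gamma(203.5, 21.6).
Posterior mean = α/β = 203.5/21.6 = 9.4213.

9.4213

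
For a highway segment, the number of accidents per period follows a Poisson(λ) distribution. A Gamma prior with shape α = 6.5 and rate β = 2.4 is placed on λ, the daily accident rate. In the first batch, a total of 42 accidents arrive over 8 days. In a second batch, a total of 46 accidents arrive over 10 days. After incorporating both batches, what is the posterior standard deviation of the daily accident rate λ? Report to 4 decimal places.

With a Gamma(shape α, rate β) prior, the Poisson likelihood is conjugate: the posterior is Gamma(α + ΣXᵢ, β + n).
After batch 1: Gamma(α+S, β+n) = Gamma(6.5+42, 2.4+8) = Gamma(48.5, 10.4).
After batch 2: Gamma(α+S, β+n) = Gamma(48.5+46, 10.4+10) = Gamma(94.5, 20.4).
SD = √α/β = √94.5/20.4 = 0.4765.

0.4765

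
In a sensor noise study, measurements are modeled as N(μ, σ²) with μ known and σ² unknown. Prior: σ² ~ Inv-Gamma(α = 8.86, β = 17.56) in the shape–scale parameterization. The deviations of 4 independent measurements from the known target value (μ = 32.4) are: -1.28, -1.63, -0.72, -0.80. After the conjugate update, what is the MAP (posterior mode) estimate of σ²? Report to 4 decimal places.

With known mean μ and an Inverse-Gamma(α, β) prior on σ², the Normal likelihood is conjugate: posterior is Inv-Gamma(α + n/2, β + Σ(xᵢ−μ)²/2).
Σ(xᵢ−μ)² = (-1.28)² + (-1.63)² + (-0.72)² + (-0.80)² = 5.4537.
Posterior: Inv-Gamma(8.86 + 4/2, 17.56 + 5.4537/2) = Inv-Gamma(10.86, 20.28685).
Mode = β/(α+1) = 20.28685/11.86 = 1.7105.

1.7105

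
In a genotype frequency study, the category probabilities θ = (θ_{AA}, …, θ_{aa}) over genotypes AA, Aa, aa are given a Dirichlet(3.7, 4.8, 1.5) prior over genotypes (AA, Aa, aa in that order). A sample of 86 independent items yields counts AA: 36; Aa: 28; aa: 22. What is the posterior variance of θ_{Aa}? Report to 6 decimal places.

0.002319

The Dirichlet prior is conjugate to the Multinomial likelihood: each posterior αⱼ = prior αⱼ + observed count nⱼ.
Posterior concentration: (39.7, 32.8, 23.5), total = 96.0.
Var[θ_j] = α_j(Σα−α_j)/((Σα)²(Σα+1)) = 32.8·63.2/(96.0²·97.0) = 0.002319.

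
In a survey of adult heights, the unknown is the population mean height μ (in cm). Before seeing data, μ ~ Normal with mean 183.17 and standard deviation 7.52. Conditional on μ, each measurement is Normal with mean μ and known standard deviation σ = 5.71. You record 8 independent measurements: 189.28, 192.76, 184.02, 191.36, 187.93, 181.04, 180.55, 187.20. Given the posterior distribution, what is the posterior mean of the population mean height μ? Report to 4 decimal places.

186.5257

For Normal data with known variance σ², a Normal(μ₀, σ₀²) prior on μ is conjugate. Posterior precision = 1/σ₀² + n/σ²; posterior mean is the precision-weighted average of μ₀ and x̄.
Σxᵢ = 189.28 + 192.76 + 184.02 + 191.36 + 187.93 + 181.04 + 180.55 + 187.20 = 1494.14, so n·x̄ = 1494.14.
σ₀² = 7.52² = 56.5504, σ² = 5.71² = 32.6041; σ² + n·σ₀² = 32.6041 + 8·56.5504 = 485.0073.
Posterior mean = (μ₀/σ₀² + n·x̄/σ²)/(1/σ₀² + n/σ²) = (σ²·μ₀ + σ₀²·n·x̄)/(σ² + n·σ₀²) = (32.6041·183.17 + 56.5504·1494.14)/485.0073 = 90466.307653/485.0073 = 186.5257.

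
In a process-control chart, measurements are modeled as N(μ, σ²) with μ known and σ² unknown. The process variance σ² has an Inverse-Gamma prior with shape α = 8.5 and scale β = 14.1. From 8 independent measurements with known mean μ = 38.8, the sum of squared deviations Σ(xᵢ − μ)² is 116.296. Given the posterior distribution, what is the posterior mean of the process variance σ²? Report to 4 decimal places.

6.2824

With known mean μ and an Inverse-Gamma(α, β) prior on σ², the Normal likelihood is conjugate: posterior is Inv-Gamma(α + n/2, β + Σ(xᵢ−μ)²/2).
Posterior: Inv-Gamma(8.5 + 8/2, 14.1 + 116.296/2) = Inv-Gamma(12.50, 72.2480).
E[σ²|data] = β/(α−1) = 72.2480/11.50 = 6.2824.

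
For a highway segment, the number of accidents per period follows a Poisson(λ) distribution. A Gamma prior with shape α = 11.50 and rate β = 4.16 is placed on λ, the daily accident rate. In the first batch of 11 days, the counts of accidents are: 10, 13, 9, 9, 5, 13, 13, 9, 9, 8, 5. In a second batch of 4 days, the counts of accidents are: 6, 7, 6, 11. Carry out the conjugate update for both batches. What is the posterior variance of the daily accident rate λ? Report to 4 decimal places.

With a Gamma(shape α, rate β) prior, the Poisson likelihood is conjugate: the posterior is Gamma(α + ΣXᵢ, β + n).
Batch 1: sum of counts S = 103 over n = 11 days.
After batch 1: Gamma(α+S, β+n) = Gamma(11.50+103, 4.16+11) = Gamma(114.50, 15.16).
Batch 2: sum of counts S = 30 over n = 4 days.
After batch 2: Gamma(α+S, β+n) = Gamma(114.50+30, 15.16+4) = Gamma(144.50, 19.16).
Var = α/β² = 144.50/19.16² = 0.3936.

0.3936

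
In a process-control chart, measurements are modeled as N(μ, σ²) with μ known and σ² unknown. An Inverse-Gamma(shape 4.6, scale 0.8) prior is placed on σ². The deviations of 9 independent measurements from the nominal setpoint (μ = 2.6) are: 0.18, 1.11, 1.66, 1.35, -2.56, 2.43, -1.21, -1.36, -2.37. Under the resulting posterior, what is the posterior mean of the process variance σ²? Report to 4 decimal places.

1.7797

With known mean μ and an Inverse-Gamma(α, β) prior on σ², the Normal likelihood is conjugate: posterior is Inv-Gamma(α + n/2, β + Σ(xᵢ−μ)²/2).
Σ(xᵢ−μ)² = (0.18)² + (1.11)² + (1.66)² + (1.35)² + (-2.56)² + (2.43)² + (-1.21)² + (-1.36)² + (-2.37)² = 27.2317.
Posterior: Inv-Gamma(4.6 + 9/2, 0.8 + 27.2317/2) = Inv-Gamma(9.10, 14.41585).
E[σ²|data] = β/(α−1) = 14.41585/8.10 = 1.7797.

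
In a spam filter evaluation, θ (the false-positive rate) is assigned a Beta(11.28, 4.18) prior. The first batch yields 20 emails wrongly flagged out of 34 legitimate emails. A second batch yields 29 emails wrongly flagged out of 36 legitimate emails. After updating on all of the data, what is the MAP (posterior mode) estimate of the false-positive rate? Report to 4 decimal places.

The Beta prior is conjugate to a Binomial/Bernoulli likelihood; the update adds successes to α and failures to β.
After batch 1: Beta(11.28+20, 4.18+14) = Beta(31.28, 18.18).
After batch 2: Beta(31.28+29, 18.18+7) = Beta(60.28, 25.18).
Mode of Beta(a,b) for a,b>1 is (a−1)/(a+b−2) = 59.28/83.46 = 0.7103.

0.7103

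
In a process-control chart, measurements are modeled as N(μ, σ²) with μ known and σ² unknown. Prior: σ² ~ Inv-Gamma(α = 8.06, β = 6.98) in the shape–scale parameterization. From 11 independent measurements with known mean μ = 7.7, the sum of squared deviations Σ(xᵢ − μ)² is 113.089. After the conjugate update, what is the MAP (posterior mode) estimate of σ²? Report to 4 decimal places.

4.3629

With known mean μ and an Inverse-Gamma(α, β) prior on σ², the Normal likelihood is conjugate: posterior is Inv-Gamma(α + n/2, β + Σ(xᵢ−μ)²/2).
Posterior: Inv-Gamma(8.06 + 11/2, 6.98 + 113.089/2) = Inv-Gamma(13.56, 63.5245).
Mode = β/(α+1) = 63.5245/14.56 = 4.3629.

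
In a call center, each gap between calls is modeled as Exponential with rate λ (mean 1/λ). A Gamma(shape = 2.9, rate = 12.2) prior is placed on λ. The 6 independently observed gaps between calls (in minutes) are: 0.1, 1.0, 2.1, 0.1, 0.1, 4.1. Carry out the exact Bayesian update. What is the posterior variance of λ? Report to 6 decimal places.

0.022933

With a Gamma(shape α, rate β) prior on the exponential rate λ, the posterior after n observations with total T = Σxᵢ is Gamma(α+n, β+T).
Sum of observations T = 7.5 minutes; n = 6.
Posterior: Gamma(2.9+6, 12.2+7.5) = Gamma(8.9, 19.7).
Var = α/β² = 0.022933.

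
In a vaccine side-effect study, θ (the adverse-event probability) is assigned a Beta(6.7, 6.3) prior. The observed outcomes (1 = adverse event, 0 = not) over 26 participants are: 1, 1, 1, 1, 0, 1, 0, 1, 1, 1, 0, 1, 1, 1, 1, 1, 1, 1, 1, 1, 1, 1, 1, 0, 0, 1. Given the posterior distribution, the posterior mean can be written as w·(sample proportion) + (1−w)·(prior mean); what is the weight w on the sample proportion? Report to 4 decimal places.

0.6667

The Beta prior is conjugate to a Binomial/Bernoulli likelihood; the update adds successes to α and failures to β.
Posterior mean = (α₀+k)/(α₀+β₀+n) = [n/(α₀+β₀+n)]·(k/n) + [(α₀+β₀)/(α₀+β₀+n)]·α₀/(α₀+β₀), so only n and the prior enter the weight.
The weight on the data is w = n/(α₀+β₀+n) = 26/(6.7+6.3+26) = 26/39.0 = 0.6667.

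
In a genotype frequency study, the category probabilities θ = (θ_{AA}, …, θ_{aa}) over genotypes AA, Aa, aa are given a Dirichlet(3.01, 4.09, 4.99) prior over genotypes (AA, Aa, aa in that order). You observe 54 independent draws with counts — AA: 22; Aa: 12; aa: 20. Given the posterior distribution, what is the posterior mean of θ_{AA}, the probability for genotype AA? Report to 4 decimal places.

0.3784

The Dirichlet prior is conjugate to the Multinomial likelihood: each posterior αⱼ = prior αⱼ + observed count nⱼ.
Posterior concentration: (25.01, 16.09, 24.99), total = 66.09.
E[θ_{AA}|data] = α_{AA}/Σα = 25.01/66.09 = 0.3784.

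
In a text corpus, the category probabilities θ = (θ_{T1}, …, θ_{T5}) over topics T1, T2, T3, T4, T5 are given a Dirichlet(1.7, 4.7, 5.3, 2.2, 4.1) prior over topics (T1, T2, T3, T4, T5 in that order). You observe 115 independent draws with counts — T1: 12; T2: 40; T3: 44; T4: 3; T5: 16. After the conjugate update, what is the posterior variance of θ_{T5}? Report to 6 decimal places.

The Dirichlet prior is conjugate to the Multinomial likelihood: each posterior αⱼ = prior αⱼ + observed count nⱼ.
Posterior concentration: (13.7, 44.7, 49.3, 5.2, 20.1), total = 133.0.
Var[θ_j] = α_j(Σα−α_j)/((Σα)²(Σα+1)) = 20.1·112.9/(133.0²·134.0) = 0.000957.

0.000957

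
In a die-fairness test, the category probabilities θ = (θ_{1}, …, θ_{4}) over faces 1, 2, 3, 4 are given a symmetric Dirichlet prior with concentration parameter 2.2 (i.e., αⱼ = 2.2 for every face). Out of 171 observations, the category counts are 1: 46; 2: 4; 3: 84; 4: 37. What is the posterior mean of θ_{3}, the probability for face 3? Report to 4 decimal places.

0.4794

The Dirichlet prior is conjugate to the Multinomial likelihood: each posterior αⱼ = prior αⱼ + observed count nⱼ.
Posterior concentration: (48.2, 6.2, 86.2, 39.2), total = 179.8.
E[θ_{3}|data] = α_{3}/Σα = 86.2/179.8 = 0.4794.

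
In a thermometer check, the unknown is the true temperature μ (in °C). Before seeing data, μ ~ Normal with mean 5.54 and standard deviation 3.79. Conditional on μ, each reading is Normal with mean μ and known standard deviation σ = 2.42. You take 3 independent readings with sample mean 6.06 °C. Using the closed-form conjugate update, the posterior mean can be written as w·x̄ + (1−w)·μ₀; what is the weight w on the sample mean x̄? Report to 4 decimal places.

0.8804

For Normal data with known variance σ², a Normal(μ₀, σ₀²) prior on μ is conjugate. Posterior precision = 1/σ₀² + n/σ²; posterior mean is the precision-weighted average of μ₀ and x̄.
σ₀² = 3.79² = 14.3641, σ² = 2.42² = 5.8564. Prior precision 1/σ₀² = 1/14.3641; data precision n/σ² = 3/5.8564.
w = (n/σ²)/(1/σ₀² + n/σ²) = n·σ₀²/(σ² + n·σ₀²) = 3·14.3641/(5.8564 + 3·14.3641) = 43.0923/48.9487 = 0.8804.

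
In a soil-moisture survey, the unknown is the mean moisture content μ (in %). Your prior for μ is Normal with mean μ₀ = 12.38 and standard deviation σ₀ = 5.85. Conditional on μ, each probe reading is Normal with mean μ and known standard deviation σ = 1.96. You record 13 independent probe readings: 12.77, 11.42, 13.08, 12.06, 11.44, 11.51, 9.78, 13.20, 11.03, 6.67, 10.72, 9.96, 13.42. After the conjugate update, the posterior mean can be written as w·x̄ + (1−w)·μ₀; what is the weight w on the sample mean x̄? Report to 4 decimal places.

0.9914

For Normal data with known variance σ², a Normal(μ₀, σ₀²) prior on μ is conjugate. Posterior precision = 1/σ₀² + n/σ²; posterior mean is the precision-weighted average of μ₀ and x̄.
σ₀² = 5.85² = 34.2225, σ² = 1.96² = 3.8416. Prior precision 1/σ₀² = 1/34.2225; data precision n/σ² = 13/3.8416.
w = (n/σ²)/(1/σ₀² + n/σ²) = n·σ₀²/(σ² + n·σ₀²) = 13·34.2225/(3.8416 + 13·34.2225) = 444.8925/448.7341 = 0.9914.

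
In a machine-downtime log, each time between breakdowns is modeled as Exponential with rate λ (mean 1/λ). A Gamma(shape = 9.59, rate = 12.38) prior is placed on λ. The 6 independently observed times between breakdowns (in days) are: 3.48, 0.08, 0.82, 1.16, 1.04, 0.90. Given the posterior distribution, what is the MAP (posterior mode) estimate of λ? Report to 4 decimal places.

0.7346

With a Gamma(shape α, rate β) prior on the exponential rate λ, the posterior after n observations with total T = Σxᵢ is Gamma(α+n, β+T).
Sum of observations T = 7.48 days; n = 6.
Posterior: Gamma(9.59+6, 12.38+7.48) = Gamma(15.59, 19.86).
Mode = (α−1)/β = 0.7346.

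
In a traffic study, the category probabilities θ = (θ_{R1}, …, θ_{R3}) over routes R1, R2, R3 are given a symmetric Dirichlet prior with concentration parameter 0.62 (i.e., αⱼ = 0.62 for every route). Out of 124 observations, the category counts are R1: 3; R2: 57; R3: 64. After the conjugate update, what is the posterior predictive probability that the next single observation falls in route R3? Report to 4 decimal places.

0.5134

The Dirichlet prior is conjugate to the Multinomial likelihood: each posterior αⱼ = prior αⱼ + observed count nⱼ.
Posterior concentration: (3.62, 57.62, 64.62), total = 125.86.
P(next = R3 | data) = α_{R3}/Σα = 0.5134.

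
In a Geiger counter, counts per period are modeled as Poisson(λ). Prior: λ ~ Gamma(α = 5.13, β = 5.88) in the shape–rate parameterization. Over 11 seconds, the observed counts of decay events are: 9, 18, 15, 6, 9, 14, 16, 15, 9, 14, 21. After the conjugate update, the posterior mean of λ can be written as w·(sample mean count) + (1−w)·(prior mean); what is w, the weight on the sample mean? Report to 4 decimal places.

With a Gamma(shape α, rate β) prior, the Poisson likelihood is conjugate: the posterior is Gamma(α + ΣXᵢ, β + n).
Posterior mean = (α₀+S)/(β₀+n) = [n/(β₀+n)]·(S/n) + [β₀/(β₀+n)]·(α₀/β₀), so only n and β₀ enter the weight.
Weight on data w = n/(β₀+n) = 11/(5.88+11) = 11/16.88 = 0.6517.

0.6517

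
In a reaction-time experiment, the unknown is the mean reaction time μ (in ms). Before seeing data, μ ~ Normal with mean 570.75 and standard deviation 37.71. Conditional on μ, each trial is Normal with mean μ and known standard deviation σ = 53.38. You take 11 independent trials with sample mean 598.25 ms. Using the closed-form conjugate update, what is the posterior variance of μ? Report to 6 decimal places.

For Normal data with known variance σ², a Normal(μ₀, σ₀²) prior on μ is conjugate. Posterior precision = 1/σ₀² + n/σ²; posterior mean is the precision-weighted average of μ₀ and x̄.
σ₀² = 37.71² = 1422.0441, σ² = 53.38² = 2849.4244; σ² + n·σ₀² = 2849.4244 + 11·1422.0441 = 18491.9095.
Posterior precision = 1/σ₀² + n/σ² = 1/1422.0441 + 11/2849.4244 = (σ² + n·σ₀²)/(σ₀²σ²) = 18491.9095/(1422.0441·2849.4244); posterior variance σₙ² = σ₀²σ²/(σ² + n·σ₀²) = 1422.0441·2849.4244/18491.9095 = 219.123242.

219.123242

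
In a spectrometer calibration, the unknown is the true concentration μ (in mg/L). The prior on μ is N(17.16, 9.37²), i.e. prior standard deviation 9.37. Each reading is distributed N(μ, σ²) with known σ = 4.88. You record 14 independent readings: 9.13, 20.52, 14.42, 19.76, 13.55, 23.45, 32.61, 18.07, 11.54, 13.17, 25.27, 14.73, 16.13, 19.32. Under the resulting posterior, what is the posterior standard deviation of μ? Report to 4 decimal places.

1.2918

For Normal data with known variance σ², a Normal(μ₀, σ₀²) prior on μ is conjugate. Posterior precision = 1/σ₀² + n/σ²; posterior mean is the precision-weighted average of μ₀ and x̄.
σ₀² = 9.37² = 87.7969, σ² = 4.88² = 23.8144; σ² + n·σ₀² = 23.8144 + 14·87.7969 = 1252.971.
Posterior precision = 1/σ₀² + n/σ² = 1/87.7969 + 14/23.8144 = (σ² + n·σ₀²)/(σ₀²σ²) = 1252.971/(87.7969·23.8144); posterior variance σₙ² = σ₀²σ²/(σ² + n·σ₀²) = 87.7969·23.8144/1252.971 = 1.668698.
Posterior SD = √σₙ² = √(87.7969·23.8144/1252.971) = 1.2918.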